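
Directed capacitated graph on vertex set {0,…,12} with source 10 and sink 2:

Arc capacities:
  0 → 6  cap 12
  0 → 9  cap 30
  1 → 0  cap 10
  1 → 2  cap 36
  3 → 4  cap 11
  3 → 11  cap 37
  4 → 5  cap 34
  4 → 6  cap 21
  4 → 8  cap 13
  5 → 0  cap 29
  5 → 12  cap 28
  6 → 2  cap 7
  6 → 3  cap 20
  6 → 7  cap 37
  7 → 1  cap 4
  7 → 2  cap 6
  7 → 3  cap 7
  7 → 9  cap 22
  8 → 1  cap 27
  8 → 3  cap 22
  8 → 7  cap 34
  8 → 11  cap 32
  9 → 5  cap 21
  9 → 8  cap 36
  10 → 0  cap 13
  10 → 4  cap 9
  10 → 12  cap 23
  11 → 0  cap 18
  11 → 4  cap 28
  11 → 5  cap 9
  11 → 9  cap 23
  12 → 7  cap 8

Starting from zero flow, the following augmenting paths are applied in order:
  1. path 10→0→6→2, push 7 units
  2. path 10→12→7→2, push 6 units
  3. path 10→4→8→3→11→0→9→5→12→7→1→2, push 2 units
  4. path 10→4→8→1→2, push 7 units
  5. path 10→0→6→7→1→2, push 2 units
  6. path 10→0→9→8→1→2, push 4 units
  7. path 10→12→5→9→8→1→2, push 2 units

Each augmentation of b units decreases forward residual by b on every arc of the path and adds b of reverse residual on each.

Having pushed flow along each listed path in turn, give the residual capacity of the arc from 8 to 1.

after path 1 (10→0→6→2, push 7): res(8,1)=27
after path 2 (10→12→7→2, push 6): res(8,1)=27
after path 3 (10→4→8→3→11→0→9→5→12→7→1→2, push 2): res(8,1)=27
after path 4 (10→4→8→1→2, push 7): res(8,1)=20
after path 5 (10→0→6→7→1→2, push 2): res(8,1)=20
after path 6 (10→0→9→8→1→2, push 4): res(8,1)=16
after path 7 (10→12→5→9→8→1→2, push 2): res(8,1)=14

Residual capacity of (8,1): 14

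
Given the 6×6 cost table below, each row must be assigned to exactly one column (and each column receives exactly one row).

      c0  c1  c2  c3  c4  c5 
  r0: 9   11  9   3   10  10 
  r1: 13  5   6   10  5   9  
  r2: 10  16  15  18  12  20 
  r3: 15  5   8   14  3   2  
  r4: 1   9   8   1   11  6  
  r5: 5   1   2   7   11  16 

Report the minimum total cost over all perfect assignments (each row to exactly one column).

Minimum assignment cost: 25

one of 2 optimal assignments: row0→col3 (cost 3), row1→col1 (cost 5), row2→col4 (cost 12), row3→col5 (cost 2), row4→col0 (cost 1), row5→col2 (cost 2)
total = 3 + 5 + 12 + 2 + 1 + 2 = 25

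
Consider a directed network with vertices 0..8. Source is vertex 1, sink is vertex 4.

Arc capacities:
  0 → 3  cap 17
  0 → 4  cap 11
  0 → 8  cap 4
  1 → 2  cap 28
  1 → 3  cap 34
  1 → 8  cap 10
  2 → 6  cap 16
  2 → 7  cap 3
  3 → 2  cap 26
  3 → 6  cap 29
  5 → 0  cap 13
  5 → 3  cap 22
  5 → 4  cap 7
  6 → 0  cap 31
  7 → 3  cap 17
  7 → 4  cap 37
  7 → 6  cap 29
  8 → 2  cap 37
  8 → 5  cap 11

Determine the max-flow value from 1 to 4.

augment #1: 1→2→7→4 bottleneck 3, total now 3
augment #2: 1→8→5→4 bottleneck 7, total now 10
augment #3: 1→2→6→0→4 bottleneck 11, total now 21

Maximum flow value: 21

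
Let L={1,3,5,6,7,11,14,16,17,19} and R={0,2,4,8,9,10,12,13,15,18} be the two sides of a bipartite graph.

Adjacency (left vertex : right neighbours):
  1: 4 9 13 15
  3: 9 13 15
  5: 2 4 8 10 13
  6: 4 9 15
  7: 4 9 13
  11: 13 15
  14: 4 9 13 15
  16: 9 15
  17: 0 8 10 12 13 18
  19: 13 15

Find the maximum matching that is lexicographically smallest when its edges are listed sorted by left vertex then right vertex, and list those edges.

Lex-smallest maximum matching: {(1,4), (3,9), (5,2), (6,15), (7,13), (17,0)}

|M| = 6 (so the lex-smallest maximum matching has 6 edges)
process left vertices in ascending order; for each, take the smallest-labelled available neighbour that still permits 6 edges overall, or leave it unmatched if none does
lex-smallest matching: {1-4, 3-9, 5-2, 6-15, 7-13, 17-0}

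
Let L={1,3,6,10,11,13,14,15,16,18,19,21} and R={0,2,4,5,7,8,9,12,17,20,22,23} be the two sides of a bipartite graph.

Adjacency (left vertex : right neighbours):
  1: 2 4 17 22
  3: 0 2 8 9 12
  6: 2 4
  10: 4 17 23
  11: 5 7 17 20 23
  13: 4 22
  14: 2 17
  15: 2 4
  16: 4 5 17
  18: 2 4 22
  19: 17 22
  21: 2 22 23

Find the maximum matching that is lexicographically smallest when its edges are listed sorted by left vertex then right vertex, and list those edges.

Lex-smallest maximum matching: {(1,2), (3,0), (6,4), (10,17), (11,7), (13,22), (16,5), (21,23)}

|M| = 8 (so the lex-smallest maximum matching has 8 edges)
process left vertices in ascending order; for each, take the smallest-labelled available neighbour that still permits 8 edges overall, or leave it unmatched if none does
lex-smallest matching: {1-2, 3-0, 6-4, 10-17, 11-7, 13-22, 16-5, 21-23}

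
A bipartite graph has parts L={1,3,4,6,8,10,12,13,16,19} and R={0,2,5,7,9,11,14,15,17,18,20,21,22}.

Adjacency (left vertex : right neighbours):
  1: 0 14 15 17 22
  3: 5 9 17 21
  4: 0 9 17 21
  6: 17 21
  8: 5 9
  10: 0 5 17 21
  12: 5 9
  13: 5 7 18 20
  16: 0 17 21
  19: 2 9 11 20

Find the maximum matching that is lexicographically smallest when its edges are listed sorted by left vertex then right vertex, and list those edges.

Lex-smallest maximum matching: {(1,14), (3,5), (4,0), (6,17), (8,9), (10,21), (13,7), (19,2)}

|M| = 8 (so the lex-smallest maximum matching has 8 edges)
process left vertices in ascending order; for each, take the smallest-labelled available neighbour that still permits 8 edges overall, or leave it unmatched if none does
lex-smallest matching: {1-14, 3-5, 4-0, 6-17, 8-9, 10-21, 13-7, 19-2}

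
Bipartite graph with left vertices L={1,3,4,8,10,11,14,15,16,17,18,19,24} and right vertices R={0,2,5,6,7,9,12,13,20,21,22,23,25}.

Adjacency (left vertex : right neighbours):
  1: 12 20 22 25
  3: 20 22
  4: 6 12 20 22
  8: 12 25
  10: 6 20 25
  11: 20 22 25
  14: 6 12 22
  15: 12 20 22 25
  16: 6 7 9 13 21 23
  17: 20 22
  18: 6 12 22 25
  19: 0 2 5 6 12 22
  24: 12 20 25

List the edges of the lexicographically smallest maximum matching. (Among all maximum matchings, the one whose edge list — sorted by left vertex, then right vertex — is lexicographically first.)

|M| = 7 (so the lex-smallest maximum matching has 7 edges)
process left vertices in ascending order; for each, take the smallest-labelled available neighbour that still permits 7 edges overall, or leave it unmatched if none does
lex-smallest matching: {1-12, 3-20, 4-6, 8-25, 11-22, 16-7, 19-0}

Lex-smallest maximum matching: {(1,12), (3,20), (4,6), (8,25), (11,22), (16,7), (19,0)}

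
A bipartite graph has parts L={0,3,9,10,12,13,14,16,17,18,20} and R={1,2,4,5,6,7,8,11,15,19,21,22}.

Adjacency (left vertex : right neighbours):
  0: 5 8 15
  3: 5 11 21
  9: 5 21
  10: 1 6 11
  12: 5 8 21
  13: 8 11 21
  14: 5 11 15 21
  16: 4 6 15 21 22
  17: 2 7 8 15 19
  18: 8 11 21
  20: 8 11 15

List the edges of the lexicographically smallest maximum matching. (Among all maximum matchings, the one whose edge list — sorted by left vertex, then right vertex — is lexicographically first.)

|M| = 8 (so the lex-smallest maximum matching has 8 edges)
process left vertices in ascending order; for each, take the smallest-labelled available neighbour that still permits 8 edges overall, or leave it unmatched if none does
lex-smallest matching: {0-5, 3-11, 9-21, 10-1, 12-8, 14-15, 16-4, 17-2}

Lex-smallest maximum matching: {(0,5), (3,11), (9,21), (10,1), (12,8), (14,15), (16,4), (17,2)}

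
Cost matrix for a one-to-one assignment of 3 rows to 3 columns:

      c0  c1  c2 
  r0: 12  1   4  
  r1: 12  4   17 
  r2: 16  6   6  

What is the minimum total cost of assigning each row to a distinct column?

Minimum assignment cost: 19

optimal assignment: row0→col1 (cost 1), row1→col0 (cost 12), row2→col2 (cost 6)
total = 1 + 12 + 6 = 19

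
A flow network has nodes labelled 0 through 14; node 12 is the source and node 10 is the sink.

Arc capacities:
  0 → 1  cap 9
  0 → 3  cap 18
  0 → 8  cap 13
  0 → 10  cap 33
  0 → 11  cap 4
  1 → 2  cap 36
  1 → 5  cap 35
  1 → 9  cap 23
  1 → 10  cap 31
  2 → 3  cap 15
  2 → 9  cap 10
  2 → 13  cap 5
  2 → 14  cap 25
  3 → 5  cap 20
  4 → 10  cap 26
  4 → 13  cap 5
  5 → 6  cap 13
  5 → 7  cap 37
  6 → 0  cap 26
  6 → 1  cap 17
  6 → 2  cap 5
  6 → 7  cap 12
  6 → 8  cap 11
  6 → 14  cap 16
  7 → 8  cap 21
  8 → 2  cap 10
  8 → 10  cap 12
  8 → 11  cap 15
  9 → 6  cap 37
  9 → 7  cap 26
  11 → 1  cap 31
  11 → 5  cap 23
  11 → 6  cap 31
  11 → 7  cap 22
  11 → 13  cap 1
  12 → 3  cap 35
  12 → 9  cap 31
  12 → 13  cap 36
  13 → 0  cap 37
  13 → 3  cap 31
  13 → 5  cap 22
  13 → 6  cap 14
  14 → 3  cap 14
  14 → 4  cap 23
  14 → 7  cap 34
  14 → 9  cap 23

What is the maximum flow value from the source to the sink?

Maximum flow value: 87

augment #1: 12→13→0→10 bottleneck 33, total now 33
augment #2: 12→9→6→1→10 bottleneck 17, total now 50
augment #3: 12→9→6→8→10 bottleneck 11, total now 61
augment #4: 12→9→7→8→10 bottleneck 1, total now 62
augment #5: 12→13→0→1→10 bottleneck 3, total now 65
augment #6: 12→9→6→0→1→10 bottleneck 2, total now 67
augment #7: 12→3→5→6→0→1→10 bottleneck 4, total now 71
augment #8: 12→3→5→6→14→4→10 bottleneck 9, total now 80
augment #9: 12→3→5→7→8→11→1→10 bottleneck 5, total now 85
augment #10: 12→3→5→7→8→2→14→4→10 bottleneck 2, total now 87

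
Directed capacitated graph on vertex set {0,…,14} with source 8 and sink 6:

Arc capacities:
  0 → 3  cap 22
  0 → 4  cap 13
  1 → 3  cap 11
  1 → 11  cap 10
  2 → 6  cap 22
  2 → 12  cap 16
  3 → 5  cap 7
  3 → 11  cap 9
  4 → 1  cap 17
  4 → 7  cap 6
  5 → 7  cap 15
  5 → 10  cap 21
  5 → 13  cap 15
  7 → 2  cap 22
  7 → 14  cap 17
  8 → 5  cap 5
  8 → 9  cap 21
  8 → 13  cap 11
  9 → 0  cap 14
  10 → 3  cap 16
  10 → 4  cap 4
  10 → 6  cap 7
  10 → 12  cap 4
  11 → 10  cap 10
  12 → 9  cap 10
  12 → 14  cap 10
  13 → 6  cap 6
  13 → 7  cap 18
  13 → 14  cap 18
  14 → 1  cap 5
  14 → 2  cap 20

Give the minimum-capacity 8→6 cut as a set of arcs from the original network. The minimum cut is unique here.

Min-cut arcs: {(8,5), (8,13), (9,0)} (total capacity 30)

augment #1: 8→13→6 push 6
augment #2: 8→5→10→6 push 5
augment #3: 8→13→7→2→6 push 5
augment #4: 8→9→0→3→5→10→6 push 2
augment #5: 8→9→0→4→7→2→6 push 6
augment #6: 8→9→0→3→5→7→2→6 push 5
augment #7: 8→9→0→3→11→10→5→7→2→6 push 1
max flow = 30; residual-reachable set from 8 gives S-side
cut edges (S→T): {(8,5), (8,13), (9,0)} total cap 30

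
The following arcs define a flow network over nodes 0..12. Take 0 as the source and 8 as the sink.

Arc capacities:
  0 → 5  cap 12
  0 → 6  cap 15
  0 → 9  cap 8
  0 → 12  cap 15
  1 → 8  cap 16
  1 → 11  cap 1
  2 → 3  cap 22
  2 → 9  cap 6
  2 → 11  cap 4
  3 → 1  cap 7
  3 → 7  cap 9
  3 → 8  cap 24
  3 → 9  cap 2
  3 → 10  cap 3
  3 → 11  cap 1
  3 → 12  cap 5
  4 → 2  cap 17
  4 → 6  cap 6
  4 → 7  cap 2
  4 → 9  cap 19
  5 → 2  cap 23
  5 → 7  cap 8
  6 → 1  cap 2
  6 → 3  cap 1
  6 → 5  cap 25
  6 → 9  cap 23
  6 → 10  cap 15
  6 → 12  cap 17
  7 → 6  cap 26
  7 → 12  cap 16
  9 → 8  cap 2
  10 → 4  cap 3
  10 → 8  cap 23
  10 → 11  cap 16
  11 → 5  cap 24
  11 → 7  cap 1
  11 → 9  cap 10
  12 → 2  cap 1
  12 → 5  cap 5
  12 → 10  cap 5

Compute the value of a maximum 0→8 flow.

augment #1: 0→9→8 bottleneck 2, total now 2
augment #2: 0→6→1→8 bottleneck 2, total now 4
augment #3: 0→6→3→8 bottleneck 1, total now 5
augment #4: 0→6→10→8 bottleneck 12, total now 17
augment #5: 0→12→10→8 bottleneck 5, total now 22
augment #6: 0→5→2→3→8 bottleneck 12, total now 34
augment #7: 0→12→2→3→8 bottleneck 1, total now 35
augment #8: 0→12→5→2→3→8 bottleneck 5, total now 40

Maximum flow value: 40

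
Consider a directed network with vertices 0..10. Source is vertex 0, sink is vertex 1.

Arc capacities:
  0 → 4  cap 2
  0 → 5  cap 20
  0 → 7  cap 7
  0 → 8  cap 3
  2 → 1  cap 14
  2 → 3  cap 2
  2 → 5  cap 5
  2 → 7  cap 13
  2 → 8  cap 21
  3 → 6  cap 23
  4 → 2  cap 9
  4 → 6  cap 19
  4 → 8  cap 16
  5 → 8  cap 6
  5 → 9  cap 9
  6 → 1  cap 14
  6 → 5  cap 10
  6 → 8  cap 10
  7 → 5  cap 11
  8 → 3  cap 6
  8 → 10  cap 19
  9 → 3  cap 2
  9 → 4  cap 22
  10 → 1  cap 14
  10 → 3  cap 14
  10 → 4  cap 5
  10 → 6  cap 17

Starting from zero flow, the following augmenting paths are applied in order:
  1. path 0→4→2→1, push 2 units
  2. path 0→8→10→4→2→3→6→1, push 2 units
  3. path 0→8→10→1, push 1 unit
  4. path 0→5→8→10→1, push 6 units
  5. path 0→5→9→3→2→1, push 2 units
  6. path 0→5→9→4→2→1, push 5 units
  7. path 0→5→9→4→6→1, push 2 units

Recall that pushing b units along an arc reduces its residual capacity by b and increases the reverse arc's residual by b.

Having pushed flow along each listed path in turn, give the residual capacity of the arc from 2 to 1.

Residual capacity of (2,1): 5

after path 1 (0→4→2→1, push 2): res(2,1)=12
after path 2 (0→8→10→4→2→3→6→1, push 2): res(2,1)=12
after path 3 (0→8→10→1, push 1): res(2,1)=12
after path 4 (0→5→8→10→1, push 6): res(2,1)=12
after path 5 (0→5→9→3→2→1, push 2): res(2,1)=10
after path 6 (0→5→9→4→2→1, push 5): res(2,1)=5
after path 7 (0→5→9→4→6→1, push 2): res(2,1)=5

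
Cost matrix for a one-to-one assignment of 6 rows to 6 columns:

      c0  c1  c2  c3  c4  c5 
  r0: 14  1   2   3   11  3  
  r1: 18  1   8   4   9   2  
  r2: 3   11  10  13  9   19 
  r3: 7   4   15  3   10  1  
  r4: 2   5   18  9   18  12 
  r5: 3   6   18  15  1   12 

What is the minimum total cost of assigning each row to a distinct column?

Minimum assignment cost: 16

one of 2 optimal assignments: row0→col2 (cost 2), row1→col3 (cost 4), row2→col0 (cost 3), row3→col5 (cost 1), row4→col1 (cost 5), row5→col4 (cost 1)
total = 2 + 4 + 3 + 1 + 5 + 1 = 16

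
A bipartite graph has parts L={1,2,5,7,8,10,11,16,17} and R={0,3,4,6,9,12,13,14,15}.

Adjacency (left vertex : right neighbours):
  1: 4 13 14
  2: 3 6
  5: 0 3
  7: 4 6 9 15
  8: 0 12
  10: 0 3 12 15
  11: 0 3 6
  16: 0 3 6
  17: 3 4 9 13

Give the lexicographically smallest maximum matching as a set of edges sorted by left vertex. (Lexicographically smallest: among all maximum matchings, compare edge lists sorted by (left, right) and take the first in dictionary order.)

|M| = 8 (so the lex-smallest maximum matching has 8 edges)
process left vertices in ascending order; for each, take the smallest-labelled available neighbour that still permits 8 edges overall, or leave it unmatched if none does
lex-smallest matching: {1-4, 2-3, 5-0, 7-9, 8-12, 10-15, 11-6, 17-13}

Lex-smallest maximum matching: {(1,4), (2,3), (5,0), (7,9), (8,12), (10,15), (11,6), (17,13)}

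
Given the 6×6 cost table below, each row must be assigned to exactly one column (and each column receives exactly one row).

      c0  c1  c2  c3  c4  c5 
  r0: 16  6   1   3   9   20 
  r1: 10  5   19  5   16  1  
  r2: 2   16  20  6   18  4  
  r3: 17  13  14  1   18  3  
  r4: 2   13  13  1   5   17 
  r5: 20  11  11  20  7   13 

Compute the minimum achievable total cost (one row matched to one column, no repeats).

optimal assignment: row0→col2 (cost 1), row1→col1 (cost 5), row2→col0 (cost 2), row3→col5 (cost 3), row4→col3 (cost 1), row5→col4 (cost 7)
total = 1 + 5 + 2 + 3 + 1 + 7 = 19

Minimum assignment cost: 19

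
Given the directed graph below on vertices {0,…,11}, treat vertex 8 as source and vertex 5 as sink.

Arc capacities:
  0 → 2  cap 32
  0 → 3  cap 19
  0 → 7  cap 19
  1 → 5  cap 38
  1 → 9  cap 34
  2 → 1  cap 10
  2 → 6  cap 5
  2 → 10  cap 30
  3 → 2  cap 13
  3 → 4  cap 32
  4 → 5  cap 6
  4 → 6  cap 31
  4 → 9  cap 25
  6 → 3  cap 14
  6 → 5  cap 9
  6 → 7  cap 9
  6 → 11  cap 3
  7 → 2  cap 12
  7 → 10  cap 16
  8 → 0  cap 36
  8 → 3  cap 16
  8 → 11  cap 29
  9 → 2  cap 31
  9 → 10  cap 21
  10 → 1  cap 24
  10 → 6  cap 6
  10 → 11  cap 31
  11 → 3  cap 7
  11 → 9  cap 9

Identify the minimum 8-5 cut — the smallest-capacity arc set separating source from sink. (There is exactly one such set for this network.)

Min-cut arcs: {(2,1), (4,5), (6,5), (10,1)} (total capacity 49)

augment #1: 8→3→4→5 push 6
augment #2: 8→0→2→1→5 push 10
augment #3: 8→0→2→6→5 push 5
augment #4: 8→3→4→6→5 push 4
augment #5: 8→0→2→10→1→5 push 17
augment #6: 8→0→7→10→1→5 push 4
augment #7: 8→3→2→10→1→5 push 3
max flow = 49; residual-reachable set from 8 gives S-side
cut edges (S→T): {(2,1), (4,5), (6,5), (10,1)} total cap 49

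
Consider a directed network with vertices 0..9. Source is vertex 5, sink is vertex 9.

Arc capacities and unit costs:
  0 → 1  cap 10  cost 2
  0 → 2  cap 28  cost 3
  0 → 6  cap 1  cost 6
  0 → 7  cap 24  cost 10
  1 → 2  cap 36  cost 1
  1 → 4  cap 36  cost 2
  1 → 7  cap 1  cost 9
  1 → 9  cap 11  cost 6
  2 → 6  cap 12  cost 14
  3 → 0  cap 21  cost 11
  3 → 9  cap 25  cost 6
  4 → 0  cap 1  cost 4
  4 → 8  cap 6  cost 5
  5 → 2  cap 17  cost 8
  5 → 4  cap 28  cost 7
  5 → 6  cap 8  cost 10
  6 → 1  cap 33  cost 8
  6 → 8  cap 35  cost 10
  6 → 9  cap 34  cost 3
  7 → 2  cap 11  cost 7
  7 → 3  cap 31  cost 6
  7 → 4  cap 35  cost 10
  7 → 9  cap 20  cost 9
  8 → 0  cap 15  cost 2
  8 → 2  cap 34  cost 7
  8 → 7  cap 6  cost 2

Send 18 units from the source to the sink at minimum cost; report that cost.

shortest-cost path #1: 5→6→9 push 8 @ unit cost 13 (adds 104)
shortest-cost path #2: 5→4→0→1→9 push 1 @ unit cost 19 (adds 19)
shortest-cost path #3: 5→4→8→0→1→9 push 6 @ unit cost 22 (adds 132)
shortest-cost path #4: 5→2→6→9 push 3 @ unit cost 25 (adds 75)
total cost = 330

Minimum cost for 18 units: 330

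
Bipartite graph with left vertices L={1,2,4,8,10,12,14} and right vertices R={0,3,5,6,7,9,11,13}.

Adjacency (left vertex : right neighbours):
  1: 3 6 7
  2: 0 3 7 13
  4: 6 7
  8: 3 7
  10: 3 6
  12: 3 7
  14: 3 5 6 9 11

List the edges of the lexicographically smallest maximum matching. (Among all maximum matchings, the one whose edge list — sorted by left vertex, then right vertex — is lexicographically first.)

Lex-smallest maximum matching: {(1,3), (2,0), (4,6), (8,7), (14,5)}

|M| = 5 (so the lex-smallest maximum matching has 5 edges)
process left vertices in ascending order; for each, take the smallest-labelled available neighbour that still permits 5 edges overall, or leave it unmatched if none does
lex-smallest matching: {1-3, 2-0, 4-6, 8-7, 14-5}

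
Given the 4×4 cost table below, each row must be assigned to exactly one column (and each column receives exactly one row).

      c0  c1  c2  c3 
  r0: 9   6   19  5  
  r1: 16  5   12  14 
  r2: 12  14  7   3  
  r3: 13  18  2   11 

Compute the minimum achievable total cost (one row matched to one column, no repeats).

optimal assignment: row0→col0 (cost 9), row1→col1 (cost 5), row2→col3 (cost 3), row3→col2 (cost 2)
total = 9 + 5 + 3 + 2 = 19

Minimum assignment cost: 19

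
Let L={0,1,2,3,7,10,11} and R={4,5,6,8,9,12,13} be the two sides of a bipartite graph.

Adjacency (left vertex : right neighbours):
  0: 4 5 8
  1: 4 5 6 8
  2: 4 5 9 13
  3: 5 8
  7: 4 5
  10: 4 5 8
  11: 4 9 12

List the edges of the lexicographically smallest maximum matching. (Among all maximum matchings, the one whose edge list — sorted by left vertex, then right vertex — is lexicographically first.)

|M| = 6 (so the lex-smallest maximum matching has 6 edges)
process left vertices in ascending order; for each, take the smallest-labelled available neighbour that still permits 6 edges overall, or leave it unmatched if none does
lex-smallest matching: {0-4, 1-6, 2-9, 3-5, 10-8, 11-12}

Lex-smallest maximum matching: {(0,4), (1,6), (2,9), (3,5), (10,8), (11,12)}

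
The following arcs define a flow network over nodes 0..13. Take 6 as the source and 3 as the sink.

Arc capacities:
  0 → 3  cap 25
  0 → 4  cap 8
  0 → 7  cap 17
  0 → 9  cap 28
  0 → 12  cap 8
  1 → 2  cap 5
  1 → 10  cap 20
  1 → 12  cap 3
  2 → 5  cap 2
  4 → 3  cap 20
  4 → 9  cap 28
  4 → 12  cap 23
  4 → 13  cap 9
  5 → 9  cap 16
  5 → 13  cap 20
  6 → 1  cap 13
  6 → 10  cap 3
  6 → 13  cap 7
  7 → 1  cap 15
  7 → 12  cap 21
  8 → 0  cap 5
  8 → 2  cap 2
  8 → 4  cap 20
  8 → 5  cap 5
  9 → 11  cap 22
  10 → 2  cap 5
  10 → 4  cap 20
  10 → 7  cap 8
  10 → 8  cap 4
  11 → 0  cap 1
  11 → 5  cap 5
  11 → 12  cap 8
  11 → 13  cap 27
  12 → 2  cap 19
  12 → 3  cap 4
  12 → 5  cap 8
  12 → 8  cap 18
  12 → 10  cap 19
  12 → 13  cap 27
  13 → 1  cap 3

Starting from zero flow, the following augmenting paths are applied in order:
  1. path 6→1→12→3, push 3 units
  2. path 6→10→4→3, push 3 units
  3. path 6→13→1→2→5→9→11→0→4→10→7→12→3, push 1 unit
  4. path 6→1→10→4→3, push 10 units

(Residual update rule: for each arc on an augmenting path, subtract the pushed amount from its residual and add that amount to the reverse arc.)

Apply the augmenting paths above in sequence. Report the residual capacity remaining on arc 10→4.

Residual capacity of (10,4): 8

after path 1 (6→1→12→3, push 3): res(10,4)=20
after path 2 (6→10→4→3, push 3): res(10,4)=17
after path 3 (6→13→1→2→5→9→11→0→4→10→7→12→3, push 1): res(10,4)=18
after path 4 (6→1→10→4→3, push 10): res(10,4)=8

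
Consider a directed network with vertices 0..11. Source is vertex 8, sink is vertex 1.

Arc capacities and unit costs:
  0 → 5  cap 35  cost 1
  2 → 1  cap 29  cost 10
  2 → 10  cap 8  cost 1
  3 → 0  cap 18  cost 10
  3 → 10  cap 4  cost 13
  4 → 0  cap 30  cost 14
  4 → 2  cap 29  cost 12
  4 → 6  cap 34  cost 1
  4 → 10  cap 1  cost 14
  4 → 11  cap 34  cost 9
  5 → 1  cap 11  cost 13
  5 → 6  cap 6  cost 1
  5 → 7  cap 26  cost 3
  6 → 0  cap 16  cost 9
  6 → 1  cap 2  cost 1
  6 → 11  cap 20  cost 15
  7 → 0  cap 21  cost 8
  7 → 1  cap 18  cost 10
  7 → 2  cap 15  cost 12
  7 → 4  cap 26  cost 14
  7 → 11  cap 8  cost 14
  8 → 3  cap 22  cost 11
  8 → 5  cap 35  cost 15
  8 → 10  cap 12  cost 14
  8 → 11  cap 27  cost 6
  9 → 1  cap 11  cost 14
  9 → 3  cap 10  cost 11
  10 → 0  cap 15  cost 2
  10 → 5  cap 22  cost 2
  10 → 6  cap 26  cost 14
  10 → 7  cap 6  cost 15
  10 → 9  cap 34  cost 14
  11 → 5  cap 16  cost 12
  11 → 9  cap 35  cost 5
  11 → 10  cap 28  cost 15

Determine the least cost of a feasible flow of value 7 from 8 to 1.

shortest-cost path #1: 8→5→6→1 push 2 @ unit cost 17 (adds 34)
shortest-cost path #2: 8→11→9→1 push 5 @ unit cost 25 (adds 125)
total cost = 159

Minimum cost for 7 units: 159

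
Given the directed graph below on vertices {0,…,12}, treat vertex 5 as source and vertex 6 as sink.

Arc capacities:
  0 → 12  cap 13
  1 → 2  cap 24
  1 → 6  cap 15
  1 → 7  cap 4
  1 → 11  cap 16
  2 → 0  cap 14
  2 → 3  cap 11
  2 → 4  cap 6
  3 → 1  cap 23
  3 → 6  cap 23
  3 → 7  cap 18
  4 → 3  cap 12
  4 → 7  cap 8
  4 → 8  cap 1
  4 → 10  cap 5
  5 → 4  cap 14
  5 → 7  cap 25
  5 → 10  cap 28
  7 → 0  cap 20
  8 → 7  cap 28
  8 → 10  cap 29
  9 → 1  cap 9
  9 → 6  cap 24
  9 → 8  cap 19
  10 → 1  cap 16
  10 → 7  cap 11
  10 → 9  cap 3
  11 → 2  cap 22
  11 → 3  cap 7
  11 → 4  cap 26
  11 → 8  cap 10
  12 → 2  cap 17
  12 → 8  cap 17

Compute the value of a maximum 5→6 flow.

Maximum flow value: 41

augment #1: 5→4→3→6 bottleneck 12, total now 12
augment #2: 5→10→1→6 bottleneck 15, total now 27
augment #3: 5→10→9→6 bottleneck 3, total now 30
augment #4: 5→10→1→2→3→6 bottleneck 1, total now 31
augment #5: 5→7→0→12→2→3→6 bottleneck 10, total now 41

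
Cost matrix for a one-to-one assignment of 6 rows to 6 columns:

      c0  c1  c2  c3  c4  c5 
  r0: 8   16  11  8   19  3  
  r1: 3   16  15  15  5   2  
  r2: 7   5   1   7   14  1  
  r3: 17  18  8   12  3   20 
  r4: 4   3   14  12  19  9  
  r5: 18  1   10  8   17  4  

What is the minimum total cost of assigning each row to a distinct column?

Minimum assignment cost: 19

optimal assignment: row0→col3 (cost 8), row1→col5 (cost 2), row2→col2 (cost 1), row3→col4 (cost 3), row4→col0 (cost 4), row5→col1 (cost 1)
total = 8 + 2 + 1 + 3 + 4 + 1 = 19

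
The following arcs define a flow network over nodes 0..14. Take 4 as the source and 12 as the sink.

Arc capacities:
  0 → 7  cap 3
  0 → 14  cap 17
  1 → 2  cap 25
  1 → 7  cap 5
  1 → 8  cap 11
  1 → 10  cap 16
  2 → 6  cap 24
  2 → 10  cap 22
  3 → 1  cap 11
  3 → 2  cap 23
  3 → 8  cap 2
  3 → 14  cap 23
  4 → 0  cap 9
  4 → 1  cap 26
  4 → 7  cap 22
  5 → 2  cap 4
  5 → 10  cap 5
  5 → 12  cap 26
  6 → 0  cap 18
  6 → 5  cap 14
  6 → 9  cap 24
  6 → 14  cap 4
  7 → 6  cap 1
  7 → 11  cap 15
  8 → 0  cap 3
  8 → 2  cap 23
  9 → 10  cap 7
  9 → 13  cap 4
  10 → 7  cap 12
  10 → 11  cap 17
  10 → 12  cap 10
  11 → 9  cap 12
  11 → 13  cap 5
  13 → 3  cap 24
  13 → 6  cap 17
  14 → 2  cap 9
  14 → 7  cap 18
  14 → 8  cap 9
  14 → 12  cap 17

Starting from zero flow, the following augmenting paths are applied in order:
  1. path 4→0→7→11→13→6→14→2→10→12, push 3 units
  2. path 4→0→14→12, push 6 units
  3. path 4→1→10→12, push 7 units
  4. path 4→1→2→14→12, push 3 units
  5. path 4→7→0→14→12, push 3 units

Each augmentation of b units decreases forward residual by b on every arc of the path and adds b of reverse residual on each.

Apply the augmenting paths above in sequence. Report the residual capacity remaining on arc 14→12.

after path 1 (4→0→7→11→13→6→14→2→10→12, push 3): res(14,12)=17
after path 2 (4→0→14→12, push 6): res(14,12)=11
after path 3 (4→1→10→12, push 7): res(14,12)=11
after path 4 (4→1→2→14→12, push 3): res(14,12)=8
after path 5 (4→7→0→14→12, push 3): res(14,12)=5

Residual capacity of (14,12): 5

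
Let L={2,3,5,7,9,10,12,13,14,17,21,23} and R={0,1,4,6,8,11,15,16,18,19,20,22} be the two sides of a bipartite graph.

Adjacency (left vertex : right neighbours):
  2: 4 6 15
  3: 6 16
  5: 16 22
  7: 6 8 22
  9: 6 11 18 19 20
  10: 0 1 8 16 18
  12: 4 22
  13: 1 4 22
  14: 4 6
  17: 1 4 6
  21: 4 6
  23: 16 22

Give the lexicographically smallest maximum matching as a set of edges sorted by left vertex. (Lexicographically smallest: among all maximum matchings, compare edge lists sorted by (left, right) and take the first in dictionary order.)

Lex-smallest maximum matching: {(2,15), (3,6), (5,16), (7,8), (9,11), (10,0), (12,4), (13,1), (23,22)}

|M| = 9 (so the lex-smallest maximum matching has 9 edges)
process left vertices in ascending order; for each, take the smallest-labelled available neighbour that still permits 9 edges overall, or leave it unmatched if none does
lex-smallest matching: {2-15, 3-6, 5-16, 7-8, 9-11, 10-0, 12-4, 13-1, 23-22}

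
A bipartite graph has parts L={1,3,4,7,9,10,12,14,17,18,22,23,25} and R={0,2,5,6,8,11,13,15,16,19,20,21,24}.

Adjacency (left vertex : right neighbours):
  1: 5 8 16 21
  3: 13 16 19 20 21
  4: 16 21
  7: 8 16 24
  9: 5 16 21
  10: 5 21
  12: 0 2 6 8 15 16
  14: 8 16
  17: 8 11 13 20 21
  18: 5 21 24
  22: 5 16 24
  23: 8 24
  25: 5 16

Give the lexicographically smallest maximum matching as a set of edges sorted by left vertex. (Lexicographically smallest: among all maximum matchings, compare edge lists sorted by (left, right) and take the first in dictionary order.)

Lex-smallest maximum matching: {(1,5), (3,13), (4,16), (7,8), (9,21), (12,0), (17,11), (18,24)}

|M| = 8 (so the lex-smallest maximum matching has 8 edges)
process left vertices in ascending order; for each, take the smallest-labelled available neighbour that still permits 8 edges overall, or leave it unmatched if none does
lex-smallest matching: {1-5, 3-13, 4-16, 7-8, 9-21, 12-0, 17-11, 18-24}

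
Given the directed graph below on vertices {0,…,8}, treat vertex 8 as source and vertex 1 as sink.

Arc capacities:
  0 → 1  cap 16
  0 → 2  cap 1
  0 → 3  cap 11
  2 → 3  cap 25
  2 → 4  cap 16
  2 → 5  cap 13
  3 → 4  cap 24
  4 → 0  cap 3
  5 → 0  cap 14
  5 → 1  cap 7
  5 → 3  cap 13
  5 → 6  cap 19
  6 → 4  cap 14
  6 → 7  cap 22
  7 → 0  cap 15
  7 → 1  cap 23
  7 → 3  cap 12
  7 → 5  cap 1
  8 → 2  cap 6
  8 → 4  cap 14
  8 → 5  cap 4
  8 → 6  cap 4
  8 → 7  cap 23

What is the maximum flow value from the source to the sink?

Maximum flow value: 40

augment #1: 8→5→1 bottleneck 4, total now 4
augment #2: 8→7→1 bottleneck 23, total now 27
augment #3: 8→2→5→1 bottleneck 3, total now 30
augment #4: 8→4→0→1 bottleneck 3, total now 33
augment #5: 8→2→5→0→1 bottleneck 3, total now 36
augment #6: 8→6→7→0→1 bottleneck 4, total now 40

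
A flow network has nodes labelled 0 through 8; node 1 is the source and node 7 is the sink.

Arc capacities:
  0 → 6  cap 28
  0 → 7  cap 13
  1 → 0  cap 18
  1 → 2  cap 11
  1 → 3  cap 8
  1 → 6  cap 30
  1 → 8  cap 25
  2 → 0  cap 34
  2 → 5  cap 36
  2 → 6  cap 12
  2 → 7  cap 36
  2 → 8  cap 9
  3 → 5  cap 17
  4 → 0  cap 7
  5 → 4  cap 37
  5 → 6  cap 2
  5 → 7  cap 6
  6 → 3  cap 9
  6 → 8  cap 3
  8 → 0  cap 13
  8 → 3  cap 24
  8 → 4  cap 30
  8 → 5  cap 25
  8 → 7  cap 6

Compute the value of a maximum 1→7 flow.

augment #1: 1→0→7 bottleneck 13, total now 13
augment #2: 1→2→7 bottleneck 11, total now 24
augment #3: 1→8→7 bottleneck 6, total now 30
augment #4: 1→3→5→7 bottleneck 6, total now 36

Maximum flow value: 36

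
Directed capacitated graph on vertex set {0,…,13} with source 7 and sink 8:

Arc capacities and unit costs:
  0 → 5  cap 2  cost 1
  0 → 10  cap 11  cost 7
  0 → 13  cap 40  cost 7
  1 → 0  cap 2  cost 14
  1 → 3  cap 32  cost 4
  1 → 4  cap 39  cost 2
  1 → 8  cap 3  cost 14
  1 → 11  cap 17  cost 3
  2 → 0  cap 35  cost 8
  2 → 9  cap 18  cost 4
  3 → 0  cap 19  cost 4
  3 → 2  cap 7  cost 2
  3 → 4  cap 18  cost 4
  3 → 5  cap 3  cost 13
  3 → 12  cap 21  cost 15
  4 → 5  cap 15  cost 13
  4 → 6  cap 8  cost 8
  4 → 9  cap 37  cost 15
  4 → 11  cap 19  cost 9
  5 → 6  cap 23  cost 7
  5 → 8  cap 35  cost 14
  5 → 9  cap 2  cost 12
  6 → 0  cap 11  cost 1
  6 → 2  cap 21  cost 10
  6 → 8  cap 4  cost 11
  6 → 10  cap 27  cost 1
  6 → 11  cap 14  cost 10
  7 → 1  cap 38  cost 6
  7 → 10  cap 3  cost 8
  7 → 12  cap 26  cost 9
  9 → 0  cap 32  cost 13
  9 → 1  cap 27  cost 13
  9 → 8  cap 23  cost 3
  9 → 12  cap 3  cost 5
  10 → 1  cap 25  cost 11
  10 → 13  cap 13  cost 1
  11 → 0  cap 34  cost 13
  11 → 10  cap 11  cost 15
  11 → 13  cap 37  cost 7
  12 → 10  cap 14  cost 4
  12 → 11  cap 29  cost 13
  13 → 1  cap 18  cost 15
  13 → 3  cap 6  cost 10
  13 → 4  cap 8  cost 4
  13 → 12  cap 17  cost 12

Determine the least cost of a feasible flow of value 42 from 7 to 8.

shortest-cost path #1: 7→1→3→2→9→8 push 7 @ unit cost 19 (adds 133)
shortest-cost path #2: 7→1→8 push 3 @ unit cost 20 (adds 60)
shortest-cost path #3: 7→1→4→9→8 push 16 @ unit cost 26 (adds 416)
shortest-cost path #4: 7→1→4→6→8 push 4 @ unit cost 27 (adds 108)
shortest-cost path #5: 7→1→3→0→5→8 push 2 @ unit cost 29 (adds 58)
shortest-cost path #6: 7→1→4→5→8 push 6 @ unit cost 35 (adds 210)
shortest-cost path #7: 7→10→13→4→5→8 push 3 @ unit cost 40 (adds 120)
shortest-cost path #8: 7→12→10→13→4→5→8 push 1 @ unit cost 45 (adds 45)
total cost = 1150

Minimum cost for 42 units: 1150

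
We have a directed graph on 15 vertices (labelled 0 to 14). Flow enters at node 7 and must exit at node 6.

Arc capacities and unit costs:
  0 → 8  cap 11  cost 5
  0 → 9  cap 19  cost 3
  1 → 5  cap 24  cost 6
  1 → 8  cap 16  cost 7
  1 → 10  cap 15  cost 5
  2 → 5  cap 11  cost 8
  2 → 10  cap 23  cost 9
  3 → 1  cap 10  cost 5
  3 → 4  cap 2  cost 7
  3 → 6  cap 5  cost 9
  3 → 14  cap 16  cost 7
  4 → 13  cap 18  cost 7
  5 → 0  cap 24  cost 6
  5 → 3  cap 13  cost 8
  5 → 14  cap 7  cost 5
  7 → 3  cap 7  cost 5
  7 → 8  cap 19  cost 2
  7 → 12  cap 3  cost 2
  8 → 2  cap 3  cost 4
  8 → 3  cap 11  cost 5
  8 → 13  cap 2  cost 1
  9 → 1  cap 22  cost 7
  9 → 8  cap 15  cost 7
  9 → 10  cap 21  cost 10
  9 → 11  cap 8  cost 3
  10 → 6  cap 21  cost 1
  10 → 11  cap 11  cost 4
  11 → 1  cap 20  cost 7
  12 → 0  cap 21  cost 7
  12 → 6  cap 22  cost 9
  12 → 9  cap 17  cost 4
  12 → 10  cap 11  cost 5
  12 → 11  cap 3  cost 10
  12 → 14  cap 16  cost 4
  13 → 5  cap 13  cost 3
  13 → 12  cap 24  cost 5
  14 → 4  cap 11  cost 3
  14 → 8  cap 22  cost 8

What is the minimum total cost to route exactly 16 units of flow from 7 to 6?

shortest-cost path #1: 7→12→10→6 push 3 @ unit cost 8 (adds 24)
shortest-cost path #2: 7→3→6 push 5 @ unit cost 14 (adds 70)
shortest-cost path #3: 7→8→13→12→10→6 push 2 @ unit cost 14 (adds 28)
shortest-cost path #4: 7→8→2→10→6 push 3 @ unit cost 16 (adds 48)
shortest-cost path #5: 7→3→1→10→6 push 2 @ unit cost 16 (adds 32)
shortest-cost path #6: 7→8→3→1→10→6 push 1 @ unit cost 18 (adds 18)
total cost = 220

Minimum cost for 16 units: 220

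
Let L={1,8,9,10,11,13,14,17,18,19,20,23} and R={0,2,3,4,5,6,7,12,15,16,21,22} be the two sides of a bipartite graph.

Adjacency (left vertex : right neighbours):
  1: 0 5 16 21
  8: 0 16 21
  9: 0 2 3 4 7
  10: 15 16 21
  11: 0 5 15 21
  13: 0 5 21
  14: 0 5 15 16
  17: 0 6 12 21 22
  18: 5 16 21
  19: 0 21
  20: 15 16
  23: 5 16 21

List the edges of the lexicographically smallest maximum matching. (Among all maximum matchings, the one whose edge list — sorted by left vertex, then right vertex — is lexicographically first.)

|M| = 7 (so the lex-smallest maximum matching has 7 edges)
process left vertices in ascending order; for each, take the smallest-labelled available neighbour that still permits 7 edges overall, or leave it unmatched if none does
lex-smallest matching: {1-0, 8-16, 9-2, 10-15, 11-5, 13-21, 17-6}

Lex-smallest maximum matching: {(1,0), (8,16), (9,2), (10,15), (11,5), (13,21), (17,6)}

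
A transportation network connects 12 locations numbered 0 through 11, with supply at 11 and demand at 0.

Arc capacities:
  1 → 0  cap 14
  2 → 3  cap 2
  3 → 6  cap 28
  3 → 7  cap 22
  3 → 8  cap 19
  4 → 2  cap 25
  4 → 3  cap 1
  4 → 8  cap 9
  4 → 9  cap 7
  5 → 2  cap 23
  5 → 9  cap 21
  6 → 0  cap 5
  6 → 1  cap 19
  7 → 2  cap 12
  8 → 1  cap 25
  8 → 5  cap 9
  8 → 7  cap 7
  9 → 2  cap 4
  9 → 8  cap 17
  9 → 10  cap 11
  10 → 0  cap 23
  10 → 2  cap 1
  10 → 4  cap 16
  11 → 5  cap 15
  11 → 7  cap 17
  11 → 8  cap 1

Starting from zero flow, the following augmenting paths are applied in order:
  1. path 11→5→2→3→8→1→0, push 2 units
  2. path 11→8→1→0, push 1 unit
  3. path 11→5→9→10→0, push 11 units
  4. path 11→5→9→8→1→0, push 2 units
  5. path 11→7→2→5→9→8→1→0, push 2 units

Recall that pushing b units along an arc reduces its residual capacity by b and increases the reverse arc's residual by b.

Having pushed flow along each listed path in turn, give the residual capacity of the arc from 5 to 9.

Residual capacity of (5,9): 6

after path 1 (11→5→2→3→8→1→0, push 2): res(5,9)=21
after path 2 (11→8→1→0, push 1): res(5,9)=21
after path 3 (11→5→9→10→0, push 11): res(5,9)=10
after path 4 (11→5→9→8→1→0, push 2): res(5,9)=8
after path 5 (11→7→2→5→9→8→1→0, push 2): res(5,9)=6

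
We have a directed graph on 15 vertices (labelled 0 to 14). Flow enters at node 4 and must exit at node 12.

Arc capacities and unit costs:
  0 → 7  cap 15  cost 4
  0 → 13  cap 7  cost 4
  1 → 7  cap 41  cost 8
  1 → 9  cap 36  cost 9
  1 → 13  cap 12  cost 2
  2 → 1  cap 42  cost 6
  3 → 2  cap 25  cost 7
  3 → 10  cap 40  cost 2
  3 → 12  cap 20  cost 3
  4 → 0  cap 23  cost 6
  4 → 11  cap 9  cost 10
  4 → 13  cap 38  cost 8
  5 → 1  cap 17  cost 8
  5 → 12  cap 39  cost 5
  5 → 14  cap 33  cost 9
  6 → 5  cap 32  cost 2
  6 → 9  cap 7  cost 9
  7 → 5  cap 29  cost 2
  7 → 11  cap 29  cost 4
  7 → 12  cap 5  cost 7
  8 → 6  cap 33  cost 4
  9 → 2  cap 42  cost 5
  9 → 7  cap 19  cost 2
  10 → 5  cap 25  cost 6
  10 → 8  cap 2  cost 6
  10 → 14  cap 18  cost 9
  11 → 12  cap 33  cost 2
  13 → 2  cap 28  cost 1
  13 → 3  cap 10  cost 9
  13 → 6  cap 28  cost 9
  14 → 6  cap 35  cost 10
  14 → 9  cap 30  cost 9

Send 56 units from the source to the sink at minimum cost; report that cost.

Minimum cost for 56 units: 1076

shortest-cost path #1: 4→11→12 push 9 @ unit cost 12 (adds 108)
shortest-cost path #2: 4→0→7→11→12 push 15 @ unit cost 16 (adds 240)
shortest-cost path #3: 4→13→3→12 push 10 @ unit cost 20 (adds 200)
shortest-cost path #4: 4→13→6→5→12 push 22 @ unit cost 24 (adds 528)
total cost = 1076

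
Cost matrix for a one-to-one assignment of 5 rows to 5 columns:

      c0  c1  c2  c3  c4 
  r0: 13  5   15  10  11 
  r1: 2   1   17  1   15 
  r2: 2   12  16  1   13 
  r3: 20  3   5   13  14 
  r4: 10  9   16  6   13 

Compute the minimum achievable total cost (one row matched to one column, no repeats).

Minimum assignment cost: 25

optimal assignment: row0→col4 (cost 11), row1→col1 (cost 1), row2→col0 (cost 2), row3→col2 (cost 5), row4→col3 (cost 6)
total = 11 + 1 + 2 + 5 + 6 = 25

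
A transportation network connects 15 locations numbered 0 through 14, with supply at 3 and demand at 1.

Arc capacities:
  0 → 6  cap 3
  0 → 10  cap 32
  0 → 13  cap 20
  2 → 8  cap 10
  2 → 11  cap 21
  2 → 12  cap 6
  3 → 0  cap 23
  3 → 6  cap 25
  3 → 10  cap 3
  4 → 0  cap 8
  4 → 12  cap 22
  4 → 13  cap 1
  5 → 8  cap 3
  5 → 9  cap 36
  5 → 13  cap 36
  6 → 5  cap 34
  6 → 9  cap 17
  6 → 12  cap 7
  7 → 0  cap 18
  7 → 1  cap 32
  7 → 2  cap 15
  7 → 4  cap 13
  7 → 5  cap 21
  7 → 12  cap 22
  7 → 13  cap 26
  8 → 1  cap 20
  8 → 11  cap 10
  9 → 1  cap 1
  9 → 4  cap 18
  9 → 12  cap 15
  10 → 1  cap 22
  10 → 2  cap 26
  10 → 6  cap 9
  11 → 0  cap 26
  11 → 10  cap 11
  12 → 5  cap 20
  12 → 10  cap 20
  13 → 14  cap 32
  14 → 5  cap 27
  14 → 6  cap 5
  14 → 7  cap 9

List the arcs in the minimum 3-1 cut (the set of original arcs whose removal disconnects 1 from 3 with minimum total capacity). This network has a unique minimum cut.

Min-cut arcs: {(2,8), (5,8), (9,1), (10,1), (14,7)} (total capacity 45)

augment #1: 3→10→1 push 3
augment #2: 3→0→10→1 push 19
augment #3: 3→6→9→1 push 1
augment #4: 3→6→5→8→1 push 3
augment #5: 3→0→10→2→8→1 push 4
augment #6: 3→6→5→13→14→7→1 push 9
augment #7: 3→6→12→10→2→8→1 push 6
max flow = 45; residual-reachable set from 3 gives S-side
cut edges (S→T): {(2,8), (5,8), (9,1), (10,1), (14,7)} total cap 45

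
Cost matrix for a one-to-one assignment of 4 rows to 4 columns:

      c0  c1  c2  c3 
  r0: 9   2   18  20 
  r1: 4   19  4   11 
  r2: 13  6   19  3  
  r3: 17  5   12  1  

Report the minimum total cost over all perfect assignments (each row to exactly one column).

one of 2 optimal assignments: row0→col0 (cost 9), row1→col2 (cost 4), row2→col1 (cost 6), row3→col3 (cost 1)
total = 9 + 4 + 6 + 1 = 20

Minimum assignment cost: 20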